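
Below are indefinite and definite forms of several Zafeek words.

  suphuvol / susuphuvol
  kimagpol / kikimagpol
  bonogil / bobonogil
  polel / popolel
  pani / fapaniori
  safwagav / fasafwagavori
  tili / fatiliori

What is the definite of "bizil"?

"bizil" ends in -l. The stems ending in -l (suphuvol → susuphuvol, kimagpol → kikimagpol, bonogil → bobonogil) repeat the first consonant+vowel as a prefix.
The other pattern: stems ending in -i or -v add fa- … -ori around the stem.
So bizil → bibizil.

bibizil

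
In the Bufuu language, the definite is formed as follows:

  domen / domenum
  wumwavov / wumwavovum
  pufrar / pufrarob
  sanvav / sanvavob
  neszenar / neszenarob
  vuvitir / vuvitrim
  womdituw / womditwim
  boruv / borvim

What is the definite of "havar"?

wumwavov and sanvav both end in -v yet inflect differently (wumwavovum, sanvavob), so the final letter is not what conditions the rule; the last vowel is.
"havar" has last vowel 'a'. The stems whose last vowel is 'a' (pufrar → pufrarob, sanvav → sanvavob, neszenar → neszenarob) add -ob.
The other patterns: stems whose last vowel is 'e' or 'o' add -um; stems whose last vowel is 'i' or 'u' delete the last vowel and add -im.
So havar → havarob.

havarob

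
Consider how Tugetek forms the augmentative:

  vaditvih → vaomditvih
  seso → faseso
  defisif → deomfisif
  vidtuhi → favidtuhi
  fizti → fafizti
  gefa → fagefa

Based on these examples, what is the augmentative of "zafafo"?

fazafafo

vaditvih and fizti both have last vowel 'i' yet inflect differently (vaomditvih, fafizti), so the last vowel is not what conditions the rule; whether the stem ends in a vowel or a consonant is.
"zafafo" ends in a vowel. The stems ending in a vowel (seso → faseso, gefa → fagefa, fizti → fafizti) add the prefix fa-.
The other pattern: stems ending in a consonant insert -om- after the first vowel.
So zafafo → fazafafo.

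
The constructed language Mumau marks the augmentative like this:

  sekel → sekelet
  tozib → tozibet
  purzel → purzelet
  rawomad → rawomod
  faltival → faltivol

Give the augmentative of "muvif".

muvifet

faltival and sekel both end in -l yet inflect differently (faltivol, sekelet), so the final letter is not what conditions the rule; the last vowel is.
"muvif" has last vowel 'i'. The one such stem in the data (tozib → tozibet) adds -et, so the same rule applies.
The other pattern: stems whose last vowel is 'a' change the last vowel to 'o'.
So muvif → muvifet.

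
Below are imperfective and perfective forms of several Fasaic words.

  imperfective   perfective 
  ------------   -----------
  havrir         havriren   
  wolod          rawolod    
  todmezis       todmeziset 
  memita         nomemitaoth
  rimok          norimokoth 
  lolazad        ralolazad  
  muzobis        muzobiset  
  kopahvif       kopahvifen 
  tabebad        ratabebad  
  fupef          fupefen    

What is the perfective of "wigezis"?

tabebad and memita both have last vowel 'a' yet inflect differently (ratabebad, nomemitaoth), so the last vowel is not what conditions the rule; the final letter is.
"wigezis" ends in -s. The stems ending in -s (muzobis → muzobiset, todmezis → todmeziset) add -et.
The other patterns: stems ending in -d add the prefix ra-; stems ending in -a or -k add no- … -oth around the stem; stems ending in -f or -r add -en.
So wigezis → wigeziset.

wigeziset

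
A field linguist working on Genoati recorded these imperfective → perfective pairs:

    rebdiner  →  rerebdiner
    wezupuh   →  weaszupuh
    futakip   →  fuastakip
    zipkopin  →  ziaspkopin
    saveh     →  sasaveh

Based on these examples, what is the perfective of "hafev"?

"hafev" has last vowel 'e'. The stems whose last vowel is 'e' (saveh → sasaveh, rebdiner → rerebdiner) repeat the first consonant+vowel as a prefix.
The other pattern: stems whose last vowel is 'i' or 'u' insert -as- after the first vowel.
So hafev → hahafev.

hahafev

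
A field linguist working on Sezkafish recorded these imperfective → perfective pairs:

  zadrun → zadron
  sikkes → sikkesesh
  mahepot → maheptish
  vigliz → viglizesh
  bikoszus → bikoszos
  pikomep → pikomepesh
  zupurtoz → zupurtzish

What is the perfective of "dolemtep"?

bikoszus and sikkes both end in -s yet inflect differently (bikoszos, sikkesesh), so the final letter is not what conditions the rule; the last vowel is.
"dolemtep" has last vowel 'e'. The stems whose last vowel is 'e' (pikomep → pikomepesh, sikkes → sikkesesh) add -esh.
So dolemtep → dolemtepesh.

dolemtepesh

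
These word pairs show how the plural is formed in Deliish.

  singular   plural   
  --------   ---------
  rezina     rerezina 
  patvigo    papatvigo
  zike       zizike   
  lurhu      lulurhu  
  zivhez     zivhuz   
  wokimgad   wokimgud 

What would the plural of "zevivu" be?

zike and zivhez both have last vowel 'e' yet inflect differently (zizike, zivhuz), so the last vowel is not what conditions the rule; whether the stem ends in a vowel or a consonant is.
"zevivu" ends in a vowel. The stems ending in a vowel (rezina → rerezina, patvigo → papatvigo, zike → zizike) repeat the first consonant+vowel as a prefix.
So zevivu → zezevivu.

zezevivu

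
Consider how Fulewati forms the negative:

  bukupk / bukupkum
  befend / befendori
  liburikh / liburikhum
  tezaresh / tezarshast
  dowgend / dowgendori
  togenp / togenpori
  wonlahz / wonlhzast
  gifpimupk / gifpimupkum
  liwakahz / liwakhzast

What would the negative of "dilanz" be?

"dilanz" has second-to-last letter 'n'. The stems whose second-to-last letter is 'n' (togenp → togenpori, befend → befendori, dowgend → dowgendori) add -ori.
The other patterns: stems whose second-to-last letter is 'h' or 's' delete the last vowel and add -ast; stems whose second-to-last letter is 'k' or 'p' add -um.
So dilanz → dilanzori.

dilanzori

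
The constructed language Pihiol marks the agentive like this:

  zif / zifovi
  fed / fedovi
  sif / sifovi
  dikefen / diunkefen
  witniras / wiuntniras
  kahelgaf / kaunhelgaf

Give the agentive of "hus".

zif and kahelgaf both end in -f yet inflect differently (zifovi, kaunhelgaf), so the final letter is not what conditions the rule; the number of vowels is.
"hus" has 1 vowel. The stems with 1 vowel (zif → zifovi, fed → fedovi, sif → sifovi) add -ovi.
So hus → husovi.

husovi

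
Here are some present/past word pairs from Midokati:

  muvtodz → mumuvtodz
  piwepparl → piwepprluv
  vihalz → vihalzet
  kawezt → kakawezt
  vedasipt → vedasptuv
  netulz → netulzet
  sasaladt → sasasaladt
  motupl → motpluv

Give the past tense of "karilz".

karilzet

netulz and muvtodz both end in -z yet inflect differently (netulzet, mumuvtodz), so the final letter is not what conditions the rule; the second-to-last letter is.
"karilz" has second-to-last letter 'l'. The stems whose second-to-last letter is 'l' (netulz → netulzet, vihalz → vihalzet) add -et.
So karilz → karilzet.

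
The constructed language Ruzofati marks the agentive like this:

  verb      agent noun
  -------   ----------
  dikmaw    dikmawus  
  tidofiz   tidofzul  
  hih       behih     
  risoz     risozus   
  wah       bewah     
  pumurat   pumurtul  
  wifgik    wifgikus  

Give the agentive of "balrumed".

risoz and tidofiz both end in -z yet inflect differently (risozus, tidofzul), so the final letter is not what conditions the rule; the number of vowels is.
"balrumed" has 3 vowels. The stems with 3 vowels (tidofiz → tidofzul, pumurat → pumurtul) delete the last vowel and add -ul.
So balrumed → balrumdul.

balrumdul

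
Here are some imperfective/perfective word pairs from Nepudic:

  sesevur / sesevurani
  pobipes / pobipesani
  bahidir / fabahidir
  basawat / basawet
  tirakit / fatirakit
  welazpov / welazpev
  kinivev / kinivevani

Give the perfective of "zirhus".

"zirhus" has last vowel 'u'. The one such stem in the data (sesevur → sesevurani) adds -ani, so the same rule applies.
So zirhus → zirhusani.

zirhusani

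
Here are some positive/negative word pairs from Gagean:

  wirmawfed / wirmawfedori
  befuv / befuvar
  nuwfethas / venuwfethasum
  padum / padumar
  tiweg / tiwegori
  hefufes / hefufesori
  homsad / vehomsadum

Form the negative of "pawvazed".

pawvazedori

homsad and wirmawfed both end in -d yet inflect differently (vehomsadum, wirmawfedori), so the final letter is not what conditions the rule; the last vowel is.
"pawvazed" has last vowel 'e'. The stems whose last vowel is 'e' (wirmawfed → wirmawfedori, tiweg → tiwegori, hefufes → hefufesori) add -ori.
The other patterns: stems whose last vowel is 'a' add ve- … -um around the stem; stems whose last vowel is 'u' add -ar.
So pawvazed → pawvazedori.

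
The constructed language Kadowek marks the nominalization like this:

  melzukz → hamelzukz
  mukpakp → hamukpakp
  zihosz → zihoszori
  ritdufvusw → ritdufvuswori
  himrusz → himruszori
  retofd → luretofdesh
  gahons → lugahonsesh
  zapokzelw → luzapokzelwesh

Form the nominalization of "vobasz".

melzukz and zihosz both end in -z yet inflect differently (hamelzukz, zihoszori), so the final letter is not what conditions the rule; the second-to-last letter is.
"vobasz" has second-to-last letter 's'. The stems whose second-to-last letter is 's' (zihosz → zihoszori, ritdufvusw → ritdufvuswori, himrusz → himruszori) add -ori.
The other patterns: stems whose second-to-last letter is 'k' add the prefix ha-; stems whose second-to-last letter is 'f', 'l' or 'n' add lu- … -esh around the stem.
So vobasz → vobaszori.

vobaszori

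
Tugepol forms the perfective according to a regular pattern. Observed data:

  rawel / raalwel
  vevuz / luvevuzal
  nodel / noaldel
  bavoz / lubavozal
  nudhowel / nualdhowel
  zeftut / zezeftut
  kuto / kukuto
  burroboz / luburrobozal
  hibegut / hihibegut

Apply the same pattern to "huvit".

huhuvit

vevuz and zeftut both have last vowel 'u' yet inflect differently (luvevuzal, zezeftut), so the last vowel is not what conditions the rule; the final letter is.
"huvit" ends in -t. The stems ending in -t (zeftut → zezeftut, hibegut → hihibegut) repeat the first consonant+vowel as a prefix.
The other patterns: stems ending in -z add lu- … -al around the stem; stems ending in -l insert -al- after the first vowel.
So huvit → huhuvit.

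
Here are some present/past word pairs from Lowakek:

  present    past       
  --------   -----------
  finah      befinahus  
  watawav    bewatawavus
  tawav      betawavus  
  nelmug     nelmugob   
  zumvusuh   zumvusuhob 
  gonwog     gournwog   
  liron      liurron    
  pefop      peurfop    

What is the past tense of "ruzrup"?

"ruzrup" has last vowel 'u'. The stems whose last vowel is 'u' (nelmug → nelmugob, zumvusuh → zumvusuhob) add -ob.
The other patterns: stems whose last vowel is 'a' add be- … -us around the stem; stems whose last vowel is 'o' insert -ur- after the first vowel.
So ruzrup → ruzrupob.

ruzrupob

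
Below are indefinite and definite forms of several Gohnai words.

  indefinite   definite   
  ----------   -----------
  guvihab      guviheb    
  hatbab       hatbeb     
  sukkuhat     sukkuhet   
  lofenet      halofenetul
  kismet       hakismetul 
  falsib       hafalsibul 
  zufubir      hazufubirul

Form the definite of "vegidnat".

vegidnet

"vegidnat" has last vowel 'a'. The stems whose last vowel is 'a' (guvihab → guviheb, hatbab → hatbeb, sukkuhat → sukkuhet) change the last vowel to 'e'.
So vegidnat → vegidnet.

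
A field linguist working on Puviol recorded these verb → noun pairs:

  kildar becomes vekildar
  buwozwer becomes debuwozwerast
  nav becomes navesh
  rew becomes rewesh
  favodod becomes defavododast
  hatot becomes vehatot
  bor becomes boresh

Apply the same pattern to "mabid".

bor and kildar both end in -r yet inflect differently (boresh, vekildar), so the final letter is not what conditions the rule; the number of vowels is.
"mabid" has 2 vowels. The stems with 2 vowels (hatot → vehatot, kildar → vekildar) add the prefix ve-.
So mabid → vemabid.

vemabid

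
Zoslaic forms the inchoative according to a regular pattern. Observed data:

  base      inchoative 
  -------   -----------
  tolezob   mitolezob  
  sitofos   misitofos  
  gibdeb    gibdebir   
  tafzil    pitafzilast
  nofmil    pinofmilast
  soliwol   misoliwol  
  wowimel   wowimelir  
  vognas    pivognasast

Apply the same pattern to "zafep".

soliwol and wowimel both end in -l yet inflect differently (misoliwol, wowimelir), so the final letter is not what conditions the rule; the last vowel is.
"zafep" has last vowel 'e'. The stems whose last vowel is 'e' (wowimel → wowimelir, gibdeb → gibdebir) add -ir.
The other patterns: stems whose last vowel is 'o' add the prefix mi-; stems whose last vowel is 'a' or 'i' add pi- … -ast around the stem.
So zafep → zafepir.

zafepir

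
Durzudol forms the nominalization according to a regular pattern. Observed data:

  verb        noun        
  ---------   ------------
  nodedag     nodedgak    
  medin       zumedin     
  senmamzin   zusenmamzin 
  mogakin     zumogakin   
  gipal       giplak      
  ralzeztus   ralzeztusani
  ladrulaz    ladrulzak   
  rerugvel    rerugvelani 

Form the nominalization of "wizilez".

gipal and rerugvel both end in -l yet inflect differently (giplak, rerugvelani), so the final letter is not what conditions the rule; the last vowel is.
"wizilez" has last vowel 'e'. The one such stem in the data (rerugvel → rerugvelani) adds -ani, so the same rule applies.
The other patterns: stems whose last vowel is 'i' add the prefix zu-; stems whose last vowel is 'a' delete the last vowel and add -ak.
So wizilez → wizilezani.

wizilezani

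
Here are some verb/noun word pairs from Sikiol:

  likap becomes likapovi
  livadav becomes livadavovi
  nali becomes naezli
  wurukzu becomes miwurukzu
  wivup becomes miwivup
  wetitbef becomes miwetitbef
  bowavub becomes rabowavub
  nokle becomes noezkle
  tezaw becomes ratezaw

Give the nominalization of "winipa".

miwinipa

likap and wivup both end in -p yet inflect differently (likapovi, miwivup), so the final letter is not what conditions the rule; the first letter is.
"winipa" begins with w-. The stems beginning with w- (wurukzu → miwurukzu, wetitbef → miwetitbef, wivup → miwivup) add the prefix mi-.
The other patterns: stems beginning with n- insert -ez- after the first vowel; stems beginning with l- add -ovi; stems beginning with b- or t- add the prefix ra-.
So winipa → miwinipa.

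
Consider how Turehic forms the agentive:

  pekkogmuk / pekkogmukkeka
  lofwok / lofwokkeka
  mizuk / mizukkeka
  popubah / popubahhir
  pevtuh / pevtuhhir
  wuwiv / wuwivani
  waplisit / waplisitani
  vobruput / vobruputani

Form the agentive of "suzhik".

suzhikkeka

pekkogmuk and pevtuh both have last vowel 'u' yet inflect differently (pekkogmukkeka, pevtuhhir), so the last vowel is not what conditions the rule; the final letter is.
"suzhik" ends in -k. The stems ending in -k (pekkogmuk → pekkogmukkeka, lofwok → lofwokkeka, mizuk → mizukkeka) double the final consonant and add -eka.
The other patterns: stems ending in -h double the final consonant and add -ir; stems ending in -t or -v add -ani.
So suzhik → suzhikkeka.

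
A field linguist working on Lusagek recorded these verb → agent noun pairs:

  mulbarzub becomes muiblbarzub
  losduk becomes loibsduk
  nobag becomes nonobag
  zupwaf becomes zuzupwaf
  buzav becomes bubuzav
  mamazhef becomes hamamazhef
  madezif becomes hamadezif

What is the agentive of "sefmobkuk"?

"sefmobkuk" has last vowel 'u'. The stems whose last vowel is 'u' (mulbarzub → muiblbarzub, losduk → loibsduk) insert -ib- after the first vowel.
So sefmobkuk → seibfmobkuk.

seibfmobkuk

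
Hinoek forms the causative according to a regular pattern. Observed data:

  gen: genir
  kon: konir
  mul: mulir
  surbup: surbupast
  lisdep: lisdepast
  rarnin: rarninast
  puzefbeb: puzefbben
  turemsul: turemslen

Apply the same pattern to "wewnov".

wewnovast

"wewnov" has 2 vowels. The stems with 2 vowels (surbup → surbupast, lisdep → lisdepast, rarnin → rarninast) add -ast.
So wewnov → wewnovast.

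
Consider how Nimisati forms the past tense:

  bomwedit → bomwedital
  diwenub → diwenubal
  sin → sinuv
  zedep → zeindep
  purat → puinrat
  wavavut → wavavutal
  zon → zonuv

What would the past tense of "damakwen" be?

purat and wavavut both end in -t yet inflect differently (puinrat, wavavutal), so the final letter is not what conditions the rule; the number of vowels is.
"damakwen" has 3 vowels. The stems with 3 vowels (wavavut → wavavutal, bomwedit → bomwedital, diwenub → diwenubal) add -al.
The other patterns: stems with 1 vowel add -uv; stems with 2 vowels insert -in- after the first vowel.
So damakwen → damakwenal.

damakwenal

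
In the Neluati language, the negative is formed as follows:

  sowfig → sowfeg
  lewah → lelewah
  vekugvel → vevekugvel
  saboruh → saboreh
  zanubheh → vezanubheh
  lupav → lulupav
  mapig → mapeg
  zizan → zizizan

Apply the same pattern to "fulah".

"fulah" has last vowel 'a'. The stems whose last vowel is 'a' (lewah → lelewah, lupav → lulupav, zizan → zizizan) repeat the first consonant+vowel as a prefix.
So fulah → fufulah.

fufulah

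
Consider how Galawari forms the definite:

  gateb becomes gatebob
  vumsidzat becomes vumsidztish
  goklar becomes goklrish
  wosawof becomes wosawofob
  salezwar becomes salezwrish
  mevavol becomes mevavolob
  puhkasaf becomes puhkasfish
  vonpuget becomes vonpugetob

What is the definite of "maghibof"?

maghibofob

wosawof and puhkasaf both end in -f yet inflect differently (wosawofob, puhkasfish), so the final letter is not what conditions the rule; the last vowel is.
"maghibof" has last vowel 'o'. The stems whose last vowel is 'o' (mevavol → mevavolob, wosawof → wosawofob) add -ob.
So maghibof → maghibofob.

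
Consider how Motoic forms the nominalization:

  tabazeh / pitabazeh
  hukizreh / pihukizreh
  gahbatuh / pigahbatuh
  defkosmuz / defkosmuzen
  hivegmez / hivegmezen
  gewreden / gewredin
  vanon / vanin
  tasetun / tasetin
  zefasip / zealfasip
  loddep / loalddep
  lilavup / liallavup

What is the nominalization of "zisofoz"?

zisofozen

"zisofoz" ends in -z. The stems ending in -z (defkosmuz → defkosmuzen, hivegmez → hivegmezen) add -en.
The other patterns: stems ending in -h add the prefix pi-; stems ending in -n change the last vowel to 'i'; stems ending in -p insert -al- after the first vowel.
So zisofoz → zisofozen.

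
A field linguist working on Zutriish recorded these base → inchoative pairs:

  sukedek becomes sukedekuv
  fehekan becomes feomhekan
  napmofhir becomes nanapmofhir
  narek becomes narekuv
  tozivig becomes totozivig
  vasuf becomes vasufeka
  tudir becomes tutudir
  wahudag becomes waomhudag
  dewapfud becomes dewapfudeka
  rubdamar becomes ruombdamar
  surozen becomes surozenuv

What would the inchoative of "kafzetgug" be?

kafzetgugeka

surozen and fehekan both end in -n yet inflect differently (surozenuv, feomhekan), so the final letter is not what conditions the rule; the last vowel is.
"kafzetgug" has last vowel 'u'. The stems whose last vowel is 'u' (dewapfud → dewapfudeka, vasuf → vasufeka) add -eka.
So kafzetgug → kafzetgugeka.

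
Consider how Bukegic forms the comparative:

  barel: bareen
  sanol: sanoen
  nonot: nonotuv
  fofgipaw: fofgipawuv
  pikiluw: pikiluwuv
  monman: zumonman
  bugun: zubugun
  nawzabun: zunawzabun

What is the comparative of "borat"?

sanol and nonot both have last vowel 'o' yet inflect differently (sanoen, nonotuv), so the last vowel is not what conditions the rule; the final letter is.
"borat" ends in -t. The one such stem in the data (nonot → nonotuv) adds -uv, so the same rule applies.
The other patterns: stems ending in -l drop the final letter and add -en; stems ending in -n add the prefix zu-.
So borat → boratuv.

boratuv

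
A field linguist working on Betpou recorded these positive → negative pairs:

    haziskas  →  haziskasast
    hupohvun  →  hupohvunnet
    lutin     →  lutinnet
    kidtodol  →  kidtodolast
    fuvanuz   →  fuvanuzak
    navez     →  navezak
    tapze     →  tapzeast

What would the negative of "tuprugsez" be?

tuprugsezak

"tuprugsez" ends in -z. The stems ending in -z (navez → navezak, fuvanuz → fuvanuzak) add -ak.
The other patterns: stems ending in -n double the final consonant and add -et; stems ending in -e, -l or -s add -ast.
So tuprugsez → tuprugsezak.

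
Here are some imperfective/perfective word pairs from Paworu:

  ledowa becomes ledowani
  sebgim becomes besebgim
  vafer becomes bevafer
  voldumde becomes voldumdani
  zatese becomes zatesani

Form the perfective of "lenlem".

belenlem

"lenlem" ends in a consonant. The stems ending in a consonant (sebgim → besebgim, vafer → bevafer) add the prefix be-.
The other pattern: stems ending in a vowel drop the final letter and add -ani.
So lenlem → belenlem.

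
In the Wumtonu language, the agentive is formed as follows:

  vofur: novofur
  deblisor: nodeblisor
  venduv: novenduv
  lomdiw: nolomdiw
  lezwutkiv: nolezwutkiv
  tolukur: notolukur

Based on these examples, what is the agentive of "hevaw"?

Every pair shown (vofur → novofur, deblisor → nodeblisor, venduv → novenduv, …) follows the same rule: add the prefix no-.
So hevaw → nohevaw.

nohevaw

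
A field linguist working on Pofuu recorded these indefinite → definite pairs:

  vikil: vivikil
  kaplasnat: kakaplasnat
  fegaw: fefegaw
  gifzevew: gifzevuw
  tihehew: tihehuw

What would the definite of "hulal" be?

tihehew and fegaw both end in -w yet inflect differently (tihehuw, fefegaw), so the final letter is not what conditions the rule; the last vowel is.
"hulal" has last vowel 'a'. The stems whose last vowel is 'a' (kaplasnat → kakaplasnat, fegaw → fefegaw) repeat the first consonant+vowel as a prefix.
So hulal → huhulal.

huhulal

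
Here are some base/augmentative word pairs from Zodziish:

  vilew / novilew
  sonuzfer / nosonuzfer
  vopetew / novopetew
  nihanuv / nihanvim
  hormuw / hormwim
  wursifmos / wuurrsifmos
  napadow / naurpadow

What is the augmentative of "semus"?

vilew and hormuw both end in -w yet inflect differently (novilew, hormwim), so the final letter is not what conditions the rule; the last vowel is.
"semus" has last vowel 'u'. The stems whose last vowel is 'u' (nihanuv → nihanvim, hormuw → hormwim) delete the last vowel and add -im.
The other patterns: stems whose last vowel is 'e' add the prefix no-; stems whose last vowel is 'o' insert -ur- after the first vowel.
So semus → semsim.

semsim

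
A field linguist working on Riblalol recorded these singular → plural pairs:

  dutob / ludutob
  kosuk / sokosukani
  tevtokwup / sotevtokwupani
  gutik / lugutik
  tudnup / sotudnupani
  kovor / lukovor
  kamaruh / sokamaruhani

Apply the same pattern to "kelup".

kosuk and gutik both end in -k yet inflect differently (sokosukani, lugutik), so the final letter is not what conditions the rule; the last vowel is.
"kelup" has last vowel 'u'. The stems whose last vowel is 'u' (kamaruh → sokamaruhani, tevtokwup → sotevtokwupani, kosuk → sokosukani) add so- … -ani around the stem.
The other pattern: stems whose last vowel is 'i' or 'o' add the prefix lu-.
So kelup → sokelupani.

sokelupani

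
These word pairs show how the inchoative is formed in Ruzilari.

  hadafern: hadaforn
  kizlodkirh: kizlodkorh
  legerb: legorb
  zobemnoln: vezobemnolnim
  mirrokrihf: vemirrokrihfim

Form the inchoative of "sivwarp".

hadafern and zobemnoln both end in -n yet inflect differently (hadaforn, vezobemnolnim), so the final letter is not what conditions the rule; the second-to-last letter is.
"sivwarp" has second-to-last letter 'r'. The stems whose second-to-last letter is 'r' (hadafern → hadaforn, kizlodkirh → kizlodkorh, legerb → legorb) change the last vowel to 'o'.
The other pattern: stems whose second-to-last letter is 'h' or 'l' add ve- … -im around the stem.
So sivwarp → sivworp.

sivworp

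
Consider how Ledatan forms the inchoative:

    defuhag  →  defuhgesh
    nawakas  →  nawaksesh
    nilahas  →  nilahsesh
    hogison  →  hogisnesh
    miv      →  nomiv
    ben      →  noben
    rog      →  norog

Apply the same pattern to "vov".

novov

"vov" has 1 vowel. The stems with 1 vowel (miv → nomiv, ben → noben, rog → norog) add the prefix no-.
The other pattern: stems with 3 vowels delete the last vowel and add -esh.
So vov → novov.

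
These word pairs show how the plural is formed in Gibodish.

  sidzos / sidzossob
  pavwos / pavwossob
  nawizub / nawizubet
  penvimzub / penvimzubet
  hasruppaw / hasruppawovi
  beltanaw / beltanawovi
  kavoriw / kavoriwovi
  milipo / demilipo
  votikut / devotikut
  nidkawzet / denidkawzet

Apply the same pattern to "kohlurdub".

sidzos and milipo both have last vowel 'o' yet inflect differently (sidzossob, demilipo), so the last vowel is not what conditions the rule; the final letter is.
"kohlurdub" ends in -b. The stems ending in -b (nawizub → nawizubet, penvimzub → penvimzubet) add -et.
The other patterns: stems ending in -s double the final consonant and add -ob; stems ending in -w add -ovi; stems ending in -o or -t add the prefix de-.
So kohlurdub → kohlurdubet.

kohlurdubet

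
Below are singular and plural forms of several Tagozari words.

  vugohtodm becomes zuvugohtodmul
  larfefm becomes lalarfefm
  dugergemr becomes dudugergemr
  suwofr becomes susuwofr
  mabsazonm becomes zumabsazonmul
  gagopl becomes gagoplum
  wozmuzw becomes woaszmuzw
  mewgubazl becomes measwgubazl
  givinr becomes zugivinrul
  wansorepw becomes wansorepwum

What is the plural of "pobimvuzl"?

poasbimvuzl

wozmuzw and wansorepw both end in -w yet inflect differently (woaszmuzw, wansorepwum), so the final letter is not what conditions the rule; the second-to-last letter is.
"pobimvuzl" has second-to-last letter 'z'. The stems whose second-to-last letter is 'z' (wozmuzw → woaszmuzw, mewgubazl → measwgubazl) insert -as- after the first vowel.
The other patterns: stems whose second-to-last letter is 'd' or 'n' add zu- … -ul around the stem; stems whose second-to-last letter is 'p' add -um; stems whose second-to-last letter is 'f' or 'm' repeat the first consonant+vowel as a prefix.
So pobimvuzl → poasbimvuzl.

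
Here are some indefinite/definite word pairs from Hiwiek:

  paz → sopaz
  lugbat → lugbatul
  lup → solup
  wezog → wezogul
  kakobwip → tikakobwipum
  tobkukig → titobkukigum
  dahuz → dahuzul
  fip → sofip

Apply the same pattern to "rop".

paz and dahuz both end in -z yet inflect differently (sopaz, dahuzul), so the final letter is not what conditions the rule; the number of vowels is.
"rop" has 1 vowel. The stems with 1 vowel (fip → sofip, lup → solup, paz → sopaz) add the prefix so-.
So rop → sorop.

sorop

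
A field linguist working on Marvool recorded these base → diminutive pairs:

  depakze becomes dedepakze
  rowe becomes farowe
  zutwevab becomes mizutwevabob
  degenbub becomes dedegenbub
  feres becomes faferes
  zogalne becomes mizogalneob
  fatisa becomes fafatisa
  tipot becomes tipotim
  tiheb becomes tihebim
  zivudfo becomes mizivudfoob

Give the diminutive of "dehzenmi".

"dehzenmi" begins with d-. The stems beginning with d- (degenbub → dedegenbub, depakze → dedepakze) add the prefix de-.
The other patterns: stems beginning with z- add mi- … -ob around the stem; stems beginning with t- add -im; stems beginning with f- or r- add the prefix fa-.
So dehzenmi → dedehzenmi.

dedehzenmi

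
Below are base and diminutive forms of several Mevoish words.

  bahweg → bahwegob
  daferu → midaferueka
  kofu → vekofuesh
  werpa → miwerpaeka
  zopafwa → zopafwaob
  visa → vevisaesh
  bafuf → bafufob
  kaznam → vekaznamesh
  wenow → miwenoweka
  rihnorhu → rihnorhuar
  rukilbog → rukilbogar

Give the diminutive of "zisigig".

rihnorhu and daferu both end in -u yet inflect differently (rihnorhuar, midaferueka), so the final letter is not what conditions the rule; the first letter is.
"zisigig" begins with z-. The one such stem in the data (zopafwa → zopafwaob) adds -ob, so the same rule applies.
So zisigig → zisigigob.

zisigigob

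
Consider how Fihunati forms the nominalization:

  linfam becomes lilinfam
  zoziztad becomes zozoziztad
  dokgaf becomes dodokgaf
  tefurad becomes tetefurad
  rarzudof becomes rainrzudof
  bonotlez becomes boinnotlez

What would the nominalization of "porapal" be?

"porapal" has last vowel 'a'. The stems whose last vowel is 'a' (linfam → lilinfam, zoziztad → zozoziztad, dokgaf → dodokgaf) repeat the first consonant+vowel as a prefix.
The other pattern: stems whose last vowel is 'e' or 'o' insert -in- after the first vowel.
So porapal → poporapal.

poporapal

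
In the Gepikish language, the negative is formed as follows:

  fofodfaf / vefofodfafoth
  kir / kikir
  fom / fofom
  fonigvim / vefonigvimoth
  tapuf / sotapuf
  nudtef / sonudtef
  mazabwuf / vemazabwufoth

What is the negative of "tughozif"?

"tughozif" has 3 vowels. The stems with 3 vowels (mazabwuf → vemazabwufoth, fonigvim → vefonigvimoth, fofodfaf → vefofodfafoth) add ve- … -oth around the stem.
So tughozif → vetughozifoth.

vetughozifoth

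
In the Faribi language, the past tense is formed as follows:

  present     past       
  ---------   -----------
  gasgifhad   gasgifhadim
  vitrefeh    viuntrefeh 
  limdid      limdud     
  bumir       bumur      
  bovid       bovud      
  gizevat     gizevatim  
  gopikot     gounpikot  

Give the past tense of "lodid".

lodud

"lodid" has last vowel 'i'. The stems whose last vowel is 'i' (bovid → bovud, bumir → bumur, limdid → limdud) change the last vowel to 'u'.
The other patterns: stems whose last vowel is 'a' add -im; stems whose last vowel is 'e' or 'o' insert -un- after the first vowel.
So lodid → lodud.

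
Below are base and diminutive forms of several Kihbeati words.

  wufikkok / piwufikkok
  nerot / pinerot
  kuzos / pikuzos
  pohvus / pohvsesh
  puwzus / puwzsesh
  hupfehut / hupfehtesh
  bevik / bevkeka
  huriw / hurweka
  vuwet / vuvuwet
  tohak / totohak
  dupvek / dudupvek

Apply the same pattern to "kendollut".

kendolltesh

kuzos and pohvus both end in -s yet inflect differently (pikuzos, pohvsesh), so the final letter is not what conditions the rule; the last vowel is.
"kendollut" has last vowel 'u'. The stems whose last vowel is 'u' (pohvus → pohvsesh, puwzus → puwzsesh, hupfehut → hupfehtesh) delete the last vowel and add -esh.
So kendollut → kendolltesh.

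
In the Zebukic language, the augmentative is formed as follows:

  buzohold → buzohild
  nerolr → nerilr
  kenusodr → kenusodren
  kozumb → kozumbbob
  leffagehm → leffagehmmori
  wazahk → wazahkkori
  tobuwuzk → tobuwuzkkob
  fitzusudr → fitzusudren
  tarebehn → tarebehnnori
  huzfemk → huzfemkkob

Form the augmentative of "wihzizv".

"wihzizv" has second-to-last letter 'z'. The one such stem in the data (tobuwuzk → tobuwuzkkob) doubles the final consonant and adds -ob (as do kozumb, huzfemk), so the same rule applies.
The other patterns: stems whose second-to-last letter is 'l' change the last vowel to 'i'; stems whose second-to-last letter is 'h' double the final consonant and add -ori; stems whose second-to-last letter is 'd' add -en.
So wihzizv → wihzizvvob.

wihzizvvob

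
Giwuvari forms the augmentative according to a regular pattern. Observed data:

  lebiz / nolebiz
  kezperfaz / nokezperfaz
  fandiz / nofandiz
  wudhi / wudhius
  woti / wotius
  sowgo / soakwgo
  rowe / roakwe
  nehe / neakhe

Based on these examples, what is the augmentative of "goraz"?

lebiz and wudhi both have last vowel 'i' yet inflect differently (nolebiz, wudhius), so the last vowel is not what conditions the rule; the final letter is.
"goraz" ends in -z. The stems ending in -z (lebiz → nolebiz, kezperfaz → nokezperfaz, fandiz → nofandiz) add the prefix no-.
The other patterns: stems ending in -i add -us; stems ending in -e or -o insert -ak- after the first vowel.
So goraz → nogoraz.

nogoraz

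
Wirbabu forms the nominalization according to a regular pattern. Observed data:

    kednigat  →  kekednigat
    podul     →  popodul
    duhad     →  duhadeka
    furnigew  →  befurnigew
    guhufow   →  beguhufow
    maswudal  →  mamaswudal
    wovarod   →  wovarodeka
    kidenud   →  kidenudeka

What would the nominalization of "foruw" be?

beforuw

guhufow and wovarod both have last vowel 'o' yet inflect differently (beguhufow, wovarodeka), so the last vowel is not what conditions the rule; the final letter is.
"foruw" ends in -w. The stems ending in -w (furnigew → befurnigew, guhufow → beguhufow) add the prefix be-.
The other patterns: stems ending in -d add -eka; stems ending in -l or -t repeat the first consonant+vowel as a prefix.
So foruw → beforuw.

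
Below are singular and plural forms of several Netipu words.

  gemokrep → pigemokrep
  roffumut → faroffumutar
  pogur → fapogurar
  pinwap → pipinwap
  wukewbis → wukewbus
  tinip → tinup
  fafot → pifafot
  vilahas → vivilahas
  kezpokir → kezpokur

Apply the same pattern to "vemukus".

wukewbis and vilahas both end in -s yet inflect differently (wukewbus, vivilahas), so the final letter is not what conditions the rule; the last vowel is.
"vemukus" has last vowel 'u'. The stems whose last vowel is 'u' (pogur → fapogurar, roffumut → faroffumutar) add fa- … -ar around the stem.
So vemukus → favemukusar.

favemukusar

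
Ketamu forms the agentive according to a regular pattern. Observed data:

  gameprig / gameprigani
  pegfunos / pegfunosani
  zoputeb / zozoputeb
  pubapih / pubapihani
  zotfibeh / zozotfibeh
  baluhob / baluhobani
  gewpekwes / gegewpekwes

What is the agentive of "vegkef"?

vevegkef

"vegkef" has last vowel 'e'. The stems whose last vowel is 'e' (zoputeb → zozoputeb, gewpekwes → gegewpekwes, zotfibeh → zozotfibeh) repeat the first consonant+vowel as a prefix.
The other pattern: stems whose last vowel is 'i' or 'o' add -ani.
So vegkef → vevegkef.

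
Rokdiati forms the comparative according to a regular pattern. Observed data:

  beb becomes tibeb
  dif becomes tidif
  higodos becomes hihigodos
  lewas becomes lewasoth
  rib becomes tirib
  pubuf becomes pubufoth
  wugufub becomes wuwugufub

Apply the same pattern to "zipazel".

dif and pubuf both end in -f yet inflect differently (tidif, pubufoth), so the final letter is not what conditions the rule; the number of vowels is.
"zipazel" has 3 vowels. The stems with 3 vowels (wugufub → wuwugufub, higodos → hihigodos) repeat the first consonant+vowel as a prefix.
So zipazel → zizipazel.

zizipazel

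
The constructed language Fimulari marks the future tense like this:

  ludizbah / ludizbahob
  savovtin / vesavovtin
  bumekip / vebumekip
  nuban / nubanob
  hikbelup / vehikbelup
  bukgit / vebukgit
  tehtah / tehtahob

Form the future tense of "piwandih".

vepiwandih

"piwandih" has last vowel 'i'. The stems whose last vowel is 'i' (bumekip → vebumekip, savovtin → vesavovtin, bukgit → vebukgit) add the prefix ve-.
The other pattern: stems whose last vowel is 'a' add -ob.
So piwandih → vepiwandih.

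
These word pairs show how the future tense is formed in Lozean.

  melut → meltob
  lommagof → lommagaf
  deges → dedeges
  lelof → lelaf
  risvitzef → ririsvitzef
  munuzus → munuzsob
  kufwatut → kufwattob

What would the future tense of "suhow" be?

suhaw

"suhow" has last vowel 'o'. The stems whose last vowel is 'o' (lommagof → lommagaf, lelof → lelaf) change the last vowel to 'a'.
The other patterns: stems whose last vowel is 'e' repeat the first consonant+vowel as a prefix; stems whose last vowel is 'u' delete the last vowel and add -ob.
So suhow → suhaw.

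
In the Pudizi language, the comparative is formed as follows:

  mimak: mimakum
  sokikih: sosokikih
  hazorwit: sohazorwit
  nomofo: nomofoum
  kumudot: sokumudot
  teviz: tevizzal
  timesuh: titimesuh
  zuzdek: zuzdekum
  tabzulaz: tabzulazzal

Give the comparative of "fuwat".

sofuwat

"fuwat" ends in -t. The stems ending in -t (kumudot → sokumudot, hazorwit → sohazorwit) add the prefix so-.
The other patterns: stems ending in -z double the final consonant and add -al; stems ending in -h repeat the first consonant+vowel as a prefix; stems ending in -k or -o add -um.
So fuwat → sofuwat.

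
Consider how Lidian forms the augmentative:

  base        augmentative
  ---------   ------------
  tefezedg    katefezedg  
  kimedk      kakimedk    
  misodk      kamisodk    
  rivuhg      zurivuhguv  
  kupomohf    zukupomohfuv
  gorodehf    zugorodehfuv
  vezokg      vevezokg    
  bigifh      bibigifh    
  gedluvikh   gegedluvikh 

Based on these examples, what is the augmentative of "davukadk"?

tefezedg and rivuhg both end in -g yet inflect differently (katefezedg, zurivuhguv), so the final letter is not what conditions the rule; the second-to-last letter is.
"davukadk" has second-to-last letter 'd'. The stems whose second-to-last letter is 'd' (tefezedg → katefezedg, kimedk → kakimedk, misodk → kamisodk) add the prefix ka-.
The other patterns: stems whose second-to-last letter is 'h' add zu- … -uv around the stem; stems whose second-to-last letter is 'f' or 'k' repeat the first consonant+vowel as a prefix.
So davukadk → kadavukadk.

kadavukadk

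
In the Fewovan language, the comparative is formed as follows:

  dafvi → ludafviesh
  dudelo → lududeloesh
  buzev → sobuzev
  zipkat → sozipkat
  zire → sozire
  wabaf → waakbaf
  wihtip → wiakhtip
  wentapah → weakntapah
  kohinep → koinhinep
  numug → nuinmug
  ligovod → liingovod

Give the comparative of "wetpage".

wihtip and kohinep both end in -p yet inflect differently (wiakhtip, koinhinep), so the final letter is not what conditions the rule; the first letter is.
"wetpage" begins with w-. The stems beginning with w- (wabaf → waakbaf, wihtip → wiakhtip, wentapah → weakntapah) insert -ak- after the first vowel.
So wetpage → weaktpage.

weaktpage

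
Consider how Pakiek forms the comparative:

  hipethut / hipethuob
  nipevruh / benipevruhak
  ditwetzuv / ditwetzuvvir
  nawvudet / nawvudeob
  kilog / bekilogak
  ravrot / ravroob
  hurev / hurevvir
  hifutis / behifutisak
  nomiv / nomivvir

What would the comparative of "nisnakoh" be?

benisnakohak

hurev and nawvudet both have last vowel 'e' yet inflect differently (hurevvir, nawvudeob), so the last vowel is not what conditions the rule; the final letter is.
"nisnakoh" ends in -h. The one such stem in the data (nipevruh → benipevruhak) adds be- … -ak around the stem, so the same rule applies.
The other patterns: stems ending in -v double the final consonant and add -ir; stems ending in -t drop the final letter and add -ob.
So nisnakoh → benisnakohak.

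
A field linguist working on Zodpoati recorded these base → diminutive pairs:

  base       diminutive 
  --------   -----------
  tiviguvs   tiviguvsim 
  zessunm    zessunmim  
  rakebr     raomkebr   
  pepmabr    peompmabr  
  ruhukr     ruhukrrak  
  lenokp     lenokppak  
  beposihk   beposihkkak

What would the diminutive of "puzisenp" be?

puzisenpim

rakebr and ruhukr both end in -r yet inflect differently (raomkebr, ruhukrrak), so the final letter is not what conditions the rule; the second-to-last letter is.
"puzisenp" has second-to-last letter 'n'. The one such stem in the data (zessunm → zessunmim) adds -im, so the same rule applies.
The other patterns: stems whose second-to-last letter is 'b' insert -om- after the first vowel; stems whose second-to-last letter is 'h' or 'k' double the final consonant and add -ak.
So puzisenp → puzisenpim.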